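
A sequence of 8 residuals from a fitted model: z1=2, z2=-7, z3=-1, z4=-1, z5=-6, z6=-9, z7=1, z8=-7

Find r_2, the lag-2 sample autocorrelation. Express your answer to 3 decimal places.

-0.056

Mean z̄ = (2 − 7 − 1 − 1 − 6 − 9 + 1 − 7)/8 = -3.5000
Deviations from mean: 5.5000, -3.5000, 2.5000, 2.5000, -2.5000, -5.5000, 4.5000, -3.5000
Σ(z_t−z̄)(z_{t+2}−z̄) = (13.7500) + (-8.7500) + (-6.2500) + (-13.7500) + (-11.2500) + (19.2500) = -7.0000
Denominator Σ(z_t−z̄)² = 124.0000
r_2 = -7.0000 / 124.0000 = -0.056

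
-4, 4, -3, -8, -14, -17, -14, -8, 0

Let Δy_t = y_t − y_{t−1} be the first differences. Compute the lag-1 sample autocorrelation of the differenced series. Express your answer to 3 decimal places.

0.309

First differences Δy: 8, -7, -5, -6, -3, 3, 6, 8
Mean of differences = 0.5000
Numerator Σ(Δy_t−Δȳ)(Δy_{t+1}−Δȳ) = 89.7500
Denominator Σ(Δy_t−Δȳ)² = 290.0000
r_1(Δy) = 89.7500 / 290.0000 = 0.309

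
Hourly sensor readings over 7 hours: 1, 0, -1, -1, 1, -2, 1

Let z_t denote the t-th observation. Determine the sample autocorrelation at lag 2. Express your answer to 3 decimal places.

Mean z̄ = (1 + 0 − 1 − 1 + 1 − 2 + 1)/7 = -0.1429
Deviations from mean: 1.1429, 0.1429, -0.8571, -0.8571, 1.1429, -1.8571, 1.1429
Σ(z_t−z̄)(z_{t+2}−z̄) = (-0.9796) + (-0.1224) + (-0.9796) + (1.5918) + (1.3061) = 0.8163
Denominator Σ(z_t−z̄)² = 8.8571
r_2 = 0.8163 / 8.8571 = 0.092

0.092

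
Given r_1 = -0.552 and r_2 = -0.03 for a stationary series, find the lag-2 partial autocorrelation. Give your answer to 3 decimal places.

φ_{22} = (r_2 − r_1²) / (1 − r_1²)
r_1² = (-0.552)² = 0.304704
Numerator = -0.03 − 0.3047 = -0.3347; denominator = 1 − 0.3047 = 0.6953
φ_{22} = -0.3347 / 0.6953 = -0.481

-0.481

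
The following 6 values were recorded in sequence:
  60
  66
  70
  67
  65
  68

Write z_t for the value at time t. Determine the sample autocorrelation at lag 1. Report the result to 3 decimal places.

Mean z̄ = (60 + 66 + 70 + 67 + 65 + 68)/6 = 66.0000
Deviations from mean: -6.0000, 0.0000, 4.0000, 1.0000, -1.0000, 2.0000
Σ(z_t−z̄)(z_{t+1}−z̄) = (0.0000) + (0.0000) + (4.0000) + (-1.0000) + (-2.0000) = 1.0000
Denominator Σ(z_t−z̄)² = 58.0000
r_1 = 1.0000 / 58.0000 = 0.017

0.017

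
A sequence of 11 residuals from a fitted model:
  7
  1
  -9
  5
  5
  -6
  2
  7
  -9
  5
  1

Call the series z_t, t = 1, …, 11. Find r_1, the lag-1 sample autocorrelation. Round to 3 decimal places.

-0.418

Mean z̄ = (7 + 1 − 9 + 5 + 5 − 6 + 2 + 7 − 9 + 5 + 1)/11 = 0.8182
Numerator Σ_{t=1}^{10}(z_t−z̄)(z_{t+1}−z̄) = -154.4876
Denominator Σ(z_t−z̄)² = 369.6364
r_1 = -154.4876 / 369.6364 = -0.418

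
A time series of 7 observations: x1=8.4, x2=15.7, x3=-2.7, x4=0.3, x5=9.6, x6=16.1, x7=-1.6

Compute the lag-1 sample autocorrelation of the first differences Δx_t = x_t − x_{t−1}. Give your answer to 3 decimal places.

First differences Δx: 7.3, -18.4, 3.0, 9.3, 6.5, -17.7
Mean of differences = -1.6667
Numerator Σ(Δx_t−Δx̄)(Δx_{t+1}−Δx̄) = -218.3311
Denominator Σ(Δx_t−Δx̄)² = 826.2133
r_1(Δx) = -218.3311 / 826.2133 = -0.264

-0.264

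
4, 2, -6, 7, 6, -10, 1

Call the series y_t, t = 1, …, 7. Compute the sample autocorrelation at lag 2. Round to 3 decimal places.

-0.478

Mean ȳ = (4 + 2 − 6 + 7 + 6 − 10 + 1)/7 = 0.5714
Deviations from mean: 3.4286, 1.4286, -6.5714, 6.4286, 5.4286, -10.5714, 0.4286
Σ(y_t−ȳ)(y_{t+2}−ȳ) = (-22.5306) + (9.1837) + (-35.6735) + (-67.9592) + (2.3265) = -114.6531
Denominator Σ(y_t−ȳ)² = 239.7143
r_2 = -114.6531 / 239.7143 = -0.478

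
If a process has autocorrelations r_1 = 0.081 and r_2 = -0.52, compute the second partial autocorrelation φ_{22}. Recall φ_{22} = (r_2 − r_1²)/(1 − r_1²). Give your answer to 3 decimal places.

-0.530

φ_{22} = (r_2 − r_1²) / (1 − r_1²)
r_1² = (0.081)² = 0.006561
Numerator = -0.52 − 0.0066 = -0.5266; denominator = 1 − 0.0066 = 0.9934
φ_{22} = -0.5266 / 0.9934 = -0.530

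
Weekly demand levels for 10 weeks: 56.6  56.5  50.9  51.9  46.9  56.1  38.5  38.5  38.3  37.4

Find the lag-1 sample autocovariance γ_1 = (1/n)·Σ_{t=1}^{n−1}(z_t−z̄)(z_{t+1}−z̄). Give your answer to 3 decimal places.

Mean z̄ = (56.6 + 56.5 + 50.9 + 51.9 + 46.9 + 56.1 + 38.5 + 38.5 + 38.3 + 37.4)/10 = 47.1600
Σ_{t=1}^{9}(z_t−z̄)(z_{t+1}−z̄) = 298.0484
γ_1 = 298.0484 / 10 = 29.805

29.805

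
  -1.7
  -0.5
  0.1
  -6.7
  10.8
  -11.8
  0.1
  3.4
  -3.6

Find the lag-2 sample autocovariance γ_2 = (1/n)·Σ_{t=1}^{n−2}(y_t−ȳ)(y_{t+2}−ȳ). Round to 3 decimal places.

3.694

Mean ȳ = (-1.7 − 0.5 + 0.1 − 6.7 + 10.8 − 11.8 + 0.1 + 3.4 − 3.6)/9 = -1.1000
Σ_{t=1}^{7}(y_t−ȳ)(y_{t+2}−ȳ) = 33.2500
γ_2 = 33.2500 / 9 = 3.694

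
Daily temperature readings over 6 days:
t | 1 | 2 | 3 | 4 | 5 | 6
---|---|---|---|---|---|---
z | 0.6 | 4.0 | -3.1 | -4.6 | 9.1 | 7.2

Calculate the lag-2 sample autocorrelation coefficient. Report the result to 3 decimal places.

Mean z̄ = (0.6 + 4.0 − 3.1 − 4.6 + 9.1 + 7.2)/6 = 2.2000
Deviations from mean: -1.6000, 1.8000, -5.3000, -6.8000, 6.9000, 5.0000
Numerator Σ_{t=1}^{4}(z_t−z̄)(z_{t+2}−z̄) = -74.3300
Denominator Σ(z_t−z̄)² = 152.7400
r_2 = -74.3300 / 152.7400 = -0.487

-0.487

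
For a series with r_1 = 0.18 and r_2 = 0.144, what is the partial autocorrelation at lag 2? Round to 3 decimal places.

φ_{22} = (r_2 − r_1²) / (1 − r_1²)
r_1² = (0.18)² = 0.0324
Numerator = 0.144 − 0.0324 = 0.1116; denominator = 1 − 0.0324 = 0.9676
φ_{22} = 0.1116 / 0.9676 = 0.115

0.115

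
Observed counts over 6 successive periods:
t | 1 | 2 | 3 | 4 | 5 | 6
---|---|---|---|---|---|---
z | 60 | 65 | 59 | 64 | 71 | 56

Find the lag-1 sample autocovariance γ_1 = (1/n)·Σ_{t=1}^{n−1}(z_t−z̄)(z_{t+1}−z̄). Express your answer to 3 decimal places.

Mean z̄ = (60 + 65 + 59 + 64 + 71 + 56)/6 = 62.5000
Σ_{t=1}^{5}(z_t−z̄)(z_{t+1}−z̄) = -62.7500
γ_1 = -62.7500 / 6 = -10.458

-10.458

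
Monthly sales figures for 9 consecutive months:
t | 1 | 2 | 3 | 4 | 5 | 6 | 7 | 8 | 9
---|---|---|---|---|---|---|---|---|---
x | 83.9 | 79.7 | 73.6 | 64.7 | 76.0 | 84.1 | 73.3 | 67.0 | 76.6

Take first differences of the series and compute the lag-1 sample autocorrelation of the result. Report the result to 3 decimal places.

-0.038

First differences Δx: -4.2, -6.1, -8.9, 11.3, 8.1, -10.8, -6.3, 9.6
Mean of differences = -0.9125
Numerator Σ(Δx_t−Δx̄)(Δx_{t+1}−Δx̄) = -21.4714
Denominator Σ(Δx_t−Δx̄)² = 569.1888
r_1(Δx) = -21.4714 / 569.1888 = -0.038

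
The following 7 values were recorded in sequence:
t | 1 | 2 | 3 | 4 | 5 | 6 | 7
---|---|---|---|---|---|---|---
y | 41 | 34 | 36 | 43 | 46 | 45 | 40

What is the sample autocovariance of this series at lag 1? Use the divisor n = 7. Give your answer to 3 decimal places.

Mean ȳ = (41 + 34 + 36 + 43 + 46 + 45 + 40)/7 = 40.7143
Σ_{t=1}^{6}(y_t−ȳ)(y_{t+1}−ȳ) = 50.6327
γ_1 = 50.6327 / 7 = 7.233

7.233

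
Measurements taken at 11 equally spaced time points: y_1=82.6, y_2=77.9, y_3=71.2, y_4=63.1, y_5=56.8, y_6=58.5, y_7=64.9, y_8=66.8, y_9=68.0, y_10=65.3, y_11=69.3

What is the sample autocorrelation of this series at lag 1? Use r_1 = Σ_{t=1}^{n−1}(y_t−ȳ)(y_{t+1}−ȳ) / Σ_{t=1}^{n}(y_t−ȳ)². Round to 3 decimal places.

0.595

Mean ȳ = (82.6 + 77.9 + 71.2 + 63.1 + 56.8 + 58.5 + 64.9 + 66.8 + 68.0 + 65.3 + 69.3)/11 = 67.6727
Numerator Σ_{t=1}^{10}(y_t−ȳ)(y_{t+1}−ȳ) = 344.9911
Denominator Σ(y_t−ȳ)² = 579.9618
r_1 = 344.9911 / 579.9618 = 0.595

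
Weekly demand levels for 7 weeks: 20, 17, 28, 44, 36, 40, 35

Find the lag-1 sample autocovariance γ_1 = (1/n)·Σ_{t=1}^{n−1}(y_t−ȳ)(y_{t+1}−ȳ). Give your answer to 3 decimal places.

42.647

Mean ȳ = (20 + 17 + 28 + 44 + 36 + 40 + 35)/7 = 31.4286
Deviations: -11.4286, -14.4286, -3.4286, 12.5714, 4.5714, 8.5714, 3.5714
Σ_{t=1}^{6}(y_t−ȳ)(y_{t+1}−ȳ) = 298.5306
γ_1 = 298.5306 / 7 = 42.647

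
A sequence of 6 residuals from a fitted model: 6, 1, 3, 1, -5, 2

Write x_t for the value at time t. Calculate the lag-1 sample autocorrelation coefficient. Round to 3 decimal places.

-0.073

Mean x̄ = (6 + 1 + 3 + 1 − 5 + 2)/6 = 1.3333
Deviations from mean: 4.6667, -0.3333, 1.6667, -0.3333, -6.3333, 0.6667
Numerator Σ_{t=1}^{5}(x_t−x̄)(x_{t+1}−x̄) = -4.7778
Denominator Σ(x_t−x̄)² = 65.3333
r_1 = -4.7778 / 65.3333 = -0.073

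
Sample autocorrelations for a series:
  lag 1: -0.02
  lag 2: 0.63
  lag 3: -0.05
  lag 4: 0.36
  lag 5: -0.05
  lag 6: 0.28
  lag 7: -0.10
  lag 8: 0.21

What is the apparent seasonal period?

2

The largest autocorrelation is r_2 = 0.63, with weaker echoes at lags 4 (0.36), 6 (0.28) and 8 (0.21); the remaining lags stay at or below -0.02.
The dominant spike at lag 2 indicates a seasonal period of 2.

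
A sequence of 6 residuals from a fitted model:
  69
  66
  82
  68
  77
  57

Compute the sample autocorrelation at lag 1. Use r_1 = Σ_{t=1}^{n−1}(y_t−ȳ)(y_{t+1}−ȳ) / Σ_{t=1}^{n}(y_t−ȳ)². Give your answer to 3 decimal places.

Mean ȳ = (69 + 66 + 82 + 68 + 77 + 57)/6 = 69.8333
Σ(y_t−ȳ)(y_{t+1}−ȳ) = (3.1944) + (-46.6389) + (-22.3056) + (-13.1389) + (-91.9722) = -170.8611
Denominator Σ(y_t−ȳ)² = 382.8333
r_1 = -170.8611 / 382.8333 = -0.446

-0.446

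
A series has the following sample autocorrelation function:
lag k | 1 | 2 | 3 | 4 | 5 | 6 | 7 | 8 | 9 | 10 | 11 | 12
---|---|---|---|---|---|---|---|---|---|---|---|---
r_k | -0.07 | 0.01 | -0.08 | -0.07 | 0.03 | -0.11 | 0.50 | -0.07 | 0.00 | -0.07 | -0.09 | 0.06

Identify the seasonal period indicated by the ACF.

7

The largest autocorrelation is r_7 = 0.50; the remaining lags stay at or below 0.06.
The dominant spike at lag 7 indicates a seasonal period of 7.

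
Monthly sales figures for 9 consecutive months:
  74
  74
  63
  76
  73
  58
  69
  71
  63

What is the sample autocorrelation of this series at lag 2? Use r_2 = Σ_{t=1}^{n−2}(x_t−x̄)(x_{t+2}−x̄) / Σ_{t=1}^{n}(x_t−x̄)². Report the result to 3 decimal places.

-0.378

Mean x̄ = (74 + 74 + 63 + 76 + 73 + 58 + 69 + 71 + 63)/9 = 69.0000
Σ(x_t−x̄)(x_{t+2}−x̄) = (-30.0000) + (35.0000) + (-24.0000) + (-77.0000) + (0.0000) + (-22.0000) + (0.0000) = -118.0000
Denominator Σ(x_t−x̄)² = 312.0000
r_2 = -118.0000 / 312.0000 = -0.378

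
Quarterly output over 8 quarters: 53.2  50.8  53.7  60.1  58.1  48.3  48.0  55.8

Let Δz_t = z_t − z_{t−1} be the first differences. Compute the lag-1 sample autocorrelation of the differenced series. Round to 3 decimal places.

First differences Δz: -2.4, 2.9, 6.4, -2.0, -9.8, -0.3, 7.8
Mean of differences = 0.3714
Numerator Σ(Δz_t−Δz̄)(Δz_{t+1}−Δz̄) = 19.9020
Denominator Σ(Δz_t−Δz̄)² = 215.1343
r_1(Δz) = 19.9020 / 215.1343 = 0.093

0.093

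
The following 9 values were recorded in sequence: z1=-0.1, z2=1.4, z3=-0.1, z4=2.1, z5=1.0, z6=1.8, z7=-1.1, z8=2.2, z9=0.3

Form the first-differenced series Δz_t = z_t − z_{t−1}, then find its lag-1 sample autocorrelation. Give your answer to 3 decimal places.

-0.794

First differences Δz: 1.5, -1.5, 2.2, -1.1, 0.8, -2.9, 3.3, -1.9
Mean of differences = 0.0500
Numerator Σ(Δz_t−Δz̄)(Δz_{t+1}−Δz̄) = -27.0525
Denominator Σ(Δz_t−Δz̄)² = 34.0800
r_1(Δz) = -27.0525 / 34.0800 = -0.794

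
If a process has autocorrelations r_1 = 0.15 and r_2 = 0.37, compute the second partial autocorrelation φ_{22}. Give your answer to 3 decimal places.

0.355

φ_{22} = (r_2 − r_1²) / (1 − r_1²)
r_1² = (0.15)² = 0.0225
Numerator = 0.37 − 0.0225 = 0.3475; denominator = 1 − 0.0225 = 0.9775
φ_{22} = 0.3475 / 0.9775 = 0.355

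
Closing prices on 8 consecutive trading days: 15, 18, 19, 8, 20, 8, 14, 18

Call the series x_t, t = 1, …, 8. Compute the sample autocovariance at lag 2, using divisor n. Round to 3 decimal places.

2.750

Mean x̄ = (15 + 18 + 19 + 8 + 20 + 8 + 14 + 18)/8 = 15.0000
Deviations: 0.0000, 3.0000, 4.0000, -7.0000, 5.0000, -7.0000, -1.0000, 3.0000
Σ_{t=1}^{6}(x_t−x̄)(x_{t+2}−x̄) = 22.0000
γ_2 = 22.0000 / 8 = 2.750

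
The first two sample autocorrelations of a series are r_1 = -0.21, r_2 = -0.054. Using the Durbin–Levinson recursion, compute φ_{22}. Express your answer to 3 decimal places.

φ_{22} = (r_2 − r_1²) / (1 − r_1²)
r_1² = (-0.21)² = 0.0441
Numerator = -0.054 − 0.0441 = -0.0981; denominator = 1 − 0.0441 = 0.9559
φ_{22} = -0.0981 / 0.9559 = -0.103

-0.103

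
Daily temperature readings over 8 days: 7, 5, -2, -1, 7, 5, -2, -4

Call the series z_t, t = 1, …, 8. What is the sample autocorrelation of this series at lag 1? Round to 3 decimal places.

0.186

Mean z̄ = (7 + 5 − 2 − 1 + 7 + 5 − 2 − 4)/8 = 1.8750
Deviations from mean: 5.1250, 3.1250, -3.8750, -2.8750, 5.1250, 3.1250, -3.8750, -5.8750
Numerator Σ_{t=1}^{7}(z_t−z̄)(z_{t+1}−z̄) = 26.9844
Denominator Σ(z_t−z̄)² = 144.8750
r_1 = 26.9844 / 144.8750 = 0.186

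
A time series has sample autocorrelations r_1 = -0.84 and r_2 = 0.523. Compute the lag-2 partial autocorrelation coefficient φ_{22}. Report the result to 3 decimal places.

-0.620

φ_{22} = (r_2 − r_1²) / (1 − r_1²)
r_1² = (-0.84)² = 0.7056
Numerator = 0.523 − 0.7056 = -0.1826; denominator = 1 − 0.7056 = 0.2944
φ_{22} = -0.1826 / 0.2944 = -0.620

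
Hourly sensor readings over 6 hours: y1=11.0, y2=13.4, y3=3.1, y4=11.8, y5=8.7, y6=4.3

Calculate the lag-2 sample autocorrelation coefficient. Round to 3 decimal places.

-0.136

Mean ȳ = (11.0 + 13.4 + 3.1 + 11.8 + 8.7 + 4.3)/6 = 8.7167
Deviations from mean: 2.2833, 4.6833, -5.6167, 3.0833, -0.0167, -4.4167
Numerator Σ_{t=1}^{4}(y_t−ȳ)(y_{t+2}−ȳ) = -11.9089
Denominator Σ(y_t−ȳ)² = 87.7083
r_2 = -11.9089 / 87.7083 = -0.136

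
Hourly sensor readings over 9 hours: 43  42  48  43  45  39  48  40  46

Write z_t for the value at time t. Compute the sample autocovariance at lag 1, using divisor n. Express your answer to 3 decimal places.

-6.746

Mean z̄ = (43 + 42 + 48 + 43 + 45 + 39 + 48 + 40 + 46)/9 = 43.7778
Σ_{t=1}^{8}(z_t−z̄)(z_{t+1}−z̄) = -60.7160
γ_1 = -60.7160 / 9 = -6.746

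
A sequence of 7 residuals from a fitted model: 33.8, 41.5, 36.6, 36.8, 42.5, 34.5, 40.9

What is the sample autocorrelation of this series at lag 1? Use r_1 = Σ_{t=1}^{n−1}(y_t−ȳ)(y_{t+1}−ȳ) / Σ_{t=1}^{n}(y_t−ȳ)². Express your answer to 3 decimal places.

-0.666

Mean ȳ = (33.8 + 41.5 + 36.6 + 36.8 + 42.5 + 34.5 + 40.9)/7 = 38.0857
Deviations from mean: -4.2857, 3.4143, -1.4857, -1.2857, 4.4143, -3.5857, 2.8143
Σ(y_t−ȳ)(y_{t+1}−ȳ) = (-14.6327) + (-5.0727) + (1.9102) + (-5.6755) + (-15.8284) + (-10.0912) = -49.3902
Denominator Σ(y_t−ȳ)² = 74.1486
r_1 = -49.3902 / 74.1486 = -0.666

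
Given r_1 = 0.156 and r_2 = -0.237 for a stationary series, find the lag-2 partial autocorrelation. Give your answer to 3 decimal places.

φ_{22} = (r_2 − r_1²) / (1 − r_1²)
r_1² = (0.156)² = 0.024336
Numerator = -0.237 − 0.0243 = -0.2613; denominator = 1 − 0.0243 = 0.9757
φ_{22} = -0.2613 / 0.9757 = -0.268

-0.268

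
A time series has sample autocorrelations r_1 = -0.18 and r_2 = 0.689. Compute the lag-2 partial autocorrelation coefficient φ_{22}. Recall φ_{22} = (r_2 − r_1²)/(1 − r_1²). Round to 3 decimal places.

0.679

φ_{22} = (r_2 − r_1²) / (1 − r_1²)
r_1² = (-0.18)² = 0.0324
Numerator = 0.689 − 0.0324 = 0.6566; denominator = 1 − 0.0324 = 0.9676
φ_{22} = 0.6566 / 0.9676 = 0.679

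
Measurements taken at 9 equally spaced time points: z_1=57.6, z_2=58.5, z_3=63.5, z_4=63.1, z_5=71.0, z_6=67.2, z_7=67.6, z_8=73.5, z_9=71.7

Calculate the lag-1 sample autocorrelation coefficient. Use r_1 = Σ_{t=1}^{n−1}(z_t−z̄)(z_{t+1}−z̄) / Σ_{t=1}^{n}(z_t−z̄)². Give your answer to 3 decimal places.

Mean z̄ = (57.6 + 58.5 + 63.5 + 63.1 + 71.0 + 67.2 + 67.6 + 73.5 + 71.7)/9 = 65.9667
Numerator Σ_{t=1}^{8}(z_t−z̄)(z_{t+1}−z̄) = 137.2489
Denominator Σ(z_t−z̄)² = 259.2000
r_1 = 137.2489 / 259.2000 = 0.530

0.530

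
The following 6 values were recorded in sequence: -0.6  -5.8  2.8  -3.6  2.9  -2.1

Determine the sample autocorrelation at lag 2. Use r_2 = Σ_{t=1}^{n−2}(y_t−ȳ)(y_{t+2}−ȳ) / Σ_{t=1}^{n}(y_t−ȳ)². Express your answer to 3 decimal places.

Mean ȳ = (-0.6 − 5.8 + 2.8 − 3.6 + 2.9 − 2.1)/6 = -1.0667
Deviations from mean: 0.4667, -4.7333, 3.8667, -2.5333, 3.9667, -1.0333
Numerator Σ_{t=1}^{4}(y_t−ȳ)(y_{t+2}−ȳ) = 31.7511
Denominator Σ(y_t−ȳ)² = 60.7933
r_2 = 31.7511 / 60.7933 = 0.522

0.522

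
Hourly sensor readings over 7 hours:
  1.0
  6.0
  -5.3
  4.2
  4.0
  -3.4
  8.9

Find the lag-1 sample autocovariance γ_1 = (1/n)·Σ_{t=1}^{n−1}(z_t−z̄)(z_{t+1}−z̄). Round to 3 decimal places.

Mean z̄ = (1.0 + 6.0 − 5.3 + 4.2 + 4.0 − 3.4 + 8.9)/7 = 2.2000
Σ_{t=1}^{6}(z_t−z̄)(z_{t+1}−z̄) = -92.0600
γ_1 = -92.0600 / 7 = -13.151

-13.151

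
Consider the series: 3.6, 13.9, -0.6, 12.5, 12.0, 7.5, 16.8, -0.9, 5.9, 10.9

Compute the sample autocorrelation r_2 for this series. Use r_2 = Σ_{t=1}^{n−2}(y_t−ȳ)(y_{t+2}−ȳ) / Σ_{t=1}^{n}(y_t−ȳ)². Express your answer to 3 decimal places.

Mean ȳ = (3.6 + 13.9 − 0.6 + 12.5 + 12.0 + 7.5 + 16.8 − 0.9 + 5.9 + 10.9)/10 = 8.1600
Numerator Σ_{t=1}^{8}(y_t−ȳ)(y_{t+2}−ȳ) = 23.1608
Denominator Σ(y_t−ȳ)² = 333.8440
r_2 = 23.1608 / 333.8440 = 0.069

0.069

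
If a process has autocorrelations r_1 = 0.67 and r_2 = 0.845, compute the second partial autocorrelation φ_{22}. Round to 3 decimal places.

0.719

φ_{22} = (r_2 − r_1²) / (1 − r_1²)
r_1² = (0.67)² = 0.4489
Numerator = 0.845 − 0.4489 = 0.3961; denominator = 1 − 0.4489 = 0.5511
φ_{22} = 0.3961 / 0.5511 = 0.719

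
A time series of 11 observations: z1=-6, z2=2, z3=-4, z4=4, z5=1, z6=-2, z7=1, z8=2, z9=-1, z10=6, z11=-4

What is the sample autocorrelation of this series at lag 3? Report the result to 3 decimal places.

Mean z̄ = (-6 + 2 − 4 + 4 + 1 − 2 + 1 + 2 − 1 + 6 − 4)/11 = -0.0909
Numerator Σ_{t=1}^{8}(z_t−z̄)(z_{t+3}−z̄) = -7.4793
Denominator Σ(z_t−z̄)² = 134.9091
r_3 = -7.4793 / 134.9091 = -0.055

-0.055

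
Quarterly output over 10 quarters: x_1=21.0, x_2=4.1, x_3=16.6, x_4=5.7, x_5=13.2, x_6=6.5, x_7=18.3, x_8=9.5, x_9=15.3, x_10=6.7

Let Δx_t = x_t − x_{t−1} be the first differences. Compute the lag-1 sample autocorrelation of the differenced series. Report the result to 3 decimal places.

-0.776

First differences Δx: -16.9, 12.5, -10.9, 7.5, -6.7, 11.8, -8.8, 5.8, -8.6
Mean of differences = -1.5889
Numerator Σ(Δx_t−Δx̄)(Δx_{t+1}−Δx̄) = -748.0490
Denominator Σ(Δx_t−Δx̄)² = 963.3689
r_1(Δx) = -748.0490 / 963.3689 = -0.776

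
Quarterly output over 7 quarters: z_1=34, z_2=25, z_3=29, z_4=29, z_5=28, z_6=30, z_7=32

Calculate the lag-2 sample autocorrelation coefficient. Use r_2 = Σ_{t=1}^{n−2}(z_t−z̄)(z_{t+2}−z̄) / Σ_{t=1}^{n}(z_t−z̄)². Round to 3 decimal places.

-0.062

Mean z̄ = (34 + 25 + 29 + 29 + 28 + 30 + 32)/7 = 29.5714
Deviations from mean: 4.4286, -4.5714, -0.5714, -0.5714, -1.5714, 0.4286, 2.4286
Σ(z_t−z̄)(z_{t+2}−z̄) = (-2.5306) + (2.6122) + (0.8980) + (-0.2449) + (-3.8163) = -3.0816
Denominator Σ(z_t−z̄)² = 49.7143
r_2 = -3.0816 / 49.7143 = -0.062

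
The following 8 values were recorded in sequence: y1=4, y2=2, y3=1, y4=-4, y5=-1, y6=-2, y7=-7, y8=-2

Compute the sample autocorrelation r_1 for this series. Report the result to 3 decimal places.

0.311

Mean ȳ = (4 + 2 + 1 − 4 − 1 − 2 − 7 − 2)/8 = -1.1250
Deviations from mean: 5.1250, 3.1250, 2.1250, -2.8750, 0.1250, -0.8750, -5.8750, -0.8750
Σ(y_t−ȳ)(y_{t+1}−ȳ) = (16.0156) + (6.6406) + (-6.1094) + (-0.3594) + (-0.1094) + (5.1406) + (5.1406) = 26.3594
Denominator Σ(y_t−ȳ)² = 84.8750
r_1 = 26.3594 / 84.8750 = 0.311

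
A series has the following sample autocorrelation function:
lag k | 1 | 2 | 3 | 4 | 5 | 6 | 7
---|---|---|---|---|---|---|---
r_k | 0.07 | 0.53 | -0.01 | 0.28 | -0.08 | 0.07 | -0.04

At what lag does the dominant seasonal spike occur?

2

The largest autocorrelation is r_2 = 0.53, with a weaker echo at lag 4 (0.28); the remaining lags stay at or below 0.07.
The dominant spike at lag 2 indicates a seasonal period of 2.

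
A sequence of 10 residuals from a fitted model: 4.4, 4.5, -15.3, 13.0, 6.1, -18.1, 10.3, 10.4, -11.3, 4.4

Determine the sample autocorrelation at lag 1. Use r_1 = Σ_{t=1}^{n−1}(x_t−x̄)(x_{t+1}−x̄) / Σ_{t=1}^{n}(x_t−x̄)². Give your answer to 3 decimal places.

-0.453

Mean x̄ = (4.4 + 4.5 − 15.3 + 13.0 + 6.1 − 18.1 + 10.3 + 10.4 − 11.3 + 4.4)/10 = 0.8400
Numerator Σ_{t=1}^{9}(x_t−x̄)(x_{t+1}−x̄) = -525.9796
Denominator Σ(x_t−x̄)² = 1161.7640
r_1 = -525.9796 / 1161.7640 = -0.453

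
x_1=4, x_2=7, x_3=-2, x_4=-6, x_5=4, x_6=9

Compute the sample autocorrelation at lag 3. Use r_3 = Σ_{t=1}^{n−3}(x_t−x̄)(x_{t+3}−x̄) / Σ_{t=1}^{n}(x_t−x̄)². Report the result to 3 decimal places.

-0.222

Mean x̄ = (4 + 7 − 2 − 6 + 4 + 9)/6 = 2.6667
Σ(x_t−x̄)(x_{t+3}−x̄) = (-11.5556) + (5.7778) + (-29.5556) = -35.3333
Denominator Σ(x_t−x̄)² = 159.3333
r_3 = -35.3333 / 159.3333 = -0.222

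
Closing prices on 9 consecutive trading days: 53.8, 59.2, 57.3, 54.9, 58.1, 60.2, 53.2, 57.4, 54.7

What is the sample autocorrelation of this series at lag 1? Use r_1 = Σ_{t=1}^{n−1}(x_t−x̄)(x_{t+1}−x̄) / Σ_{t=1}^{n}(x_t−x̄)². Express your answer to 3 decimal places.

Mean x̄ = (53.8 + 59.2 + 57.3 + 54.9 + 58.1 + 60.2 + 53.2 + 57.4 + 54.7)/9 = 56.5333
Numerator Σ_{t=1}^{8}(x_t−x̄)(x_{t+1}−x̄) = -20.0111
Denominator Σ(x_t−x̄)² = 48.9600
r_1 = -20.0111 / 48.9600 = -0.409

-0.409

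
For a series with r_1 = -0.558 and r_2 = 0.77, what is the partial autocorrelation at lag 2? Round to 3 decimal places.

0.666

φ_{22} = (r_2 − r_1²) / (1 − r_1²)
r_1² = (-0.558)² = 0.311364
Numerator = 0.77 − 0.3114 = 0.4586; denominator = 1 − 0.3114 = 0.6886
φ_{22} = 0.4586 / 0.6886 = 0.666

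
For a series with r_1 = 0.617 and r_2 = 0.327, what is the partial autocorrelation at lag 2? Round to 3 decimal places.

φ_{22} = (r_2 − r_1²) / (1 − r_1²)
r_1² = (0.617)² = 0.380689
Numerator = 0.327 − 0.3807 = -0.0537; denominator = 1 − 0.3807 = 0.6193
φ_{22} = -0.0537 / 0.6193 = -0.087

-0.087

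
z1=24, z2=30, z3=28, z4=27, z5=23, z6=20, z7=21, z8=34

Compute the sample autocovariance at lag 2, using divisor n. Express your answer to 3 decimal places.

-5.723

Mean z̄ = (24 + 30 + 28 + 27 + 23 + 20 + 21 + 34)/8 = 25.8750
Deviations: -1.8750, 4.1250, 2.1250, 1.1250, -2.8750, -5.8750, -4.8750, 8.1250
Σ_{t=1}^{6}(z_t−z̄)(z_{t+2}−z̄) = -45.7813
γ_2 = -45.7813 / 8 = -5.723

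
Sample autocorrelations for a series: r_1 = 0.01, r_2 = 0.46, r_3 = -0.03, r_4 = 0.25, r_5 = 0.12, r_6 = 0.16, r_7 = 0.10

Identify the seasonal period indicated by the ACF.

2

The largest autocorrelation is r_2 = 0.46, with weaker echoes at lags 4 (0.25) and 6 (0.16); the remaining lags stay at or below 0.12.
The dominant spike at lag 2 indicates a seasonal period of 2.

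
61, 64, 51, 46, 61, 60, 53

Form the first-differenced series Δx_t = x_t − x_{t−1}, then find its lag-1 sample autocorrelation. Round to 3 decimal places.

-0.137

First differences Δx: 3, -13, -5, 15, -1, -7
Mean of differences = -1.3333
Numerator Σ(Δx_t−Δx̄)(Δx_{t+1}−Δx̄) = -64.1111
Denominator Σ(Δx_t−Δx̄)² = 467.3333
r_1(Δx) = -64.1111 / 467.3333 = -0.137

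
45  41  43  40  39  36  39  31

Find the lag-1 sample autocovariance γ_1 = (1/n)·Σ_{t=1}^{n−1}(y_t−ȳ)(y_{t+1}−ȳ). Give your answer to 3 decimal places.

2.867

Mean ȳ = (45 + 41 + 43 + 40 + 39 + 36 + 39 + 31)/8 = 39.2500
Deviations: 5.7500, 1.7500, 3.7500, 0.7500, -0.2500, -3.2500, -0.2500, -8.2500
Σ_{t=1}^{7}(y_t−ȳ)(y_{t+1}−ȳ) = 22.9375
γ_1 = 22.9375 / 8 = 2.867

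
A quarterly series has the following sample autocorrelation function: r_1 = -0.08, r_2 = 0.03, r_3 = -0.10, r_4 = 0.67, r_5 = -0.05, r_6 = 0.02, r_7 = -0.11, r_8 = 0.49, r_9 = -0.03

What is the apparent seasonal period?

The largest autocorrelation is r_4 = 0.67, with a weaker echo at lag 8 (0.49); the remaining lags stay at or below 0.03.
The dominant spike at lag 4 indicates a seasonal period of 4.

4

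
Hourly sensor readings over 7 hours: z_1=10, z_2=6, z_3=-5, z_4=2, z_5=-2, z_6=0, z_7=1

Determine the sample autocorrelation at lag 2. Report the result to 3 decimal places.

-0.183

Mean z̄ = (10 + 6 − 5 + 2 − 2 + 0 + 1)/7 = 1.7143
Numerator Σ_{t=1}^{5}(z_t−z̄)(z_{t+2}−z̄) = -27.3061
Denominator Σ(z_t−z̄)² = 149.4286
r_2 = -27.3061 / 149.4286 = -0.183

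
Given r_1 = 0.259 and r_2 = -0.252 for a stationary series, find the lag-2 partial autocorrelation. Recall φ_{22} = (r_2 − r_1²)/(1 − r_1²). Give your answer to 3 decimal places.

-0.342

φ_{22} = (r_2 − r_1²) / (1 − r_1²)
r_1² = (0.259)² = 0.067081
Numerator = -0.252 − 0.0671 = -0.3191; denominator = 1 − 0.0671 = 0.9329
φ_{22} = -0.3191 / 0.9329 = -0.342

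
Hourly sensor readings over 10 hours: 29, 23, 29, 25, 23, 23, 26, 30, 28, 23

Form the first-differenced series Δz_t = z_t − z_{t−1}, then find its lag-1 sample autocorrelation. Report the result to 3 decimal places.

First differences Δz: -6, 6, -4, -2, 0, 3, 4, -2, -5
Mean of differences = -0.6667
Numerator Σ(Δz_t−Δz̄)(Δz_{t+1}−Δz̄) = -35.1111
Denominator Σ(Δz_t−Δz̄)² = 142.0000
r_1(Δz) = -35.1111 / 142.0000 = -0.247

-0.247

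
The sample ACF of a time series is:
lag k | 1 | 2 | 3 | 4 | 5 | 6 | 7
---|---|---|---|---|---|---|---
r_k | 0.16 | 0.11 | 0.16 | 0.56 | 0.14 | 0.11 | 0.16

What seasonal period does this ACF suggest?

The largest autocorrelation is r_4 = 0.56; the remaining lags stay at or below 0.16.
The dominant spike at lag 4 indicates a seasonal period of 4.

4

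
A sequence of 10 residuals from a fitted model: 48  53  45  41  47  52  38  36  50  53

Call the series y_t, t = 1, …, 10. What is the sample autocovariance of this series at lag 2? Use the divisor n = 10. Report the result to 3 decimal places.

-23.308

Mean ȳ = (48 + 53 + 45 + 41 + 47 + 52 + 38 + 36 + 50 + 53)/10 = 46.3000
Σ_{t=1}^{8}(y_t−ȳ)(y_{t+2}−ȳ) = -233.0800
γ_2 = -233.0800 / 10 = -23.308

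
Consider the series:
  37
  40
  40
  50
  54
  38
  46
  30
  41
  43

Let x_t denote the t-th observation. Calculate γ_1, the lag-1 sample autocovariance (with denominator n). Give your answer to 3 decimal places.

Mean x̄ = (37 + 40 + 40 + 50 + 54 + 38 + 46 + 30 + 41 + 43)/10 = 41.9000
Σ_{t=1}^{9}(x_t−x̄)(x_{t+1}−x̄) = -6.7100
γ_1 = -6.7100 / 10 = -0.671

-0.671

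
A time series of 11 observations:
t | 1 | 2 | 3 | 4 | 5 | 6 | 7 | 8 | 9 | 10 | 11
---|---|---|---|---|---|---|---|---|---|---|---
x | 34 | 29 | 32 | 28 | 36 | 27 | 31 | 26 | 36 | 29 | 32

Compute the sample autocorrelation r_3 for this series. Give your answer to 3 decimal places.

Mean x̄ = (34 + 29 + 32 + 28 + 36 + 27 + 31 + 26 + 36 + 29 + 32)/11 = 30.9091
Numerator Σ_{t=1}^{8}(x_t−x̄)(x_{t+3}−x̄) = -73.6612
Denominator Σ(x_t−x̄)² = 118.9091
r_3 = -73.6612 / 118.9091 = -0.619

-0.619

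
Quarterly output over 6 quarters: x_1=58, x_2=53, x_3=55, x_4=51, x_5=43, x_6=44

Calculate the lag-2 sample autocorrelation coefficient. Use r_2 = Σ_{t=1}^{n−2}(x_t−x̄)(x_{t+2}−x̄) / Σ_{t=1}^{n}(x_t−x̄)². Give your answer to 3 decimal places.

-0.016

Mean x̄ = (58 + 53 + 55 + 51 + 43 + 44)/6 = 50.6667
Numerator Σ_{t=1}^{4}(x_t−x̄)(x_{t+2}−x̄) = -2.8889
Denominator Σ(x_t−x̄)² = 181.3333
r_2 = -2.8889 / 181.3333 = -0.016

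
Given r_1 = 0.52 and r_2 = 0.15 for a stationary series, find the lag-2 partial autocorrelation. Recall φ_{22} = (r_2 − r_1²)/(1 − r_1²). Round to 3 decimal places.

-0.165

φ_{22} = (r_2 − r_1²) / (1 − r_1²)
r_1² = (0.52)² = 0.2704
Numerator = 0.15 − 0.2704 = -0.1204; denominator = 1 − 0.2704 = 0.7296
φ_{22} = -0.1204 / 0.7296 = -0.165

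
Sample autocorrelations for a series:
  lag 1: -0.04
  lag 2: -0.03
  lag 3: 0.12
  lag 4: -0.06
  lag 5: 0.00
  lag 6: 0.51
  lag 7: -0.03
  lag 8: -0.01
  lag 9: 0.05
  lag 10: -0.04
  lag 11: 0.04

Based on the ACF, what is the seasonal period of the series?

The largest autocorrelation is r_6 = 0.51; the remaining lags stay at or below 0.12.
The dominant spike at lag 6 indicates a seasonal period of 6.

6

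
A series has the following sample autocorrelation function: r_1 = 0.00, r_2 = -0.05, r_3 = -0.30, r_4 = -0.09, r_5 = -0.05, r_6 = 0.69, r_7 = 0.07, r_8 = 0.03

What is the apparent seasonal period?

The largest autocorrelation is r_6 = 0.69; the remaining lags stay at or below 0.07.
The dominant spike at lag 6 indicates a seasonal period of 6.

6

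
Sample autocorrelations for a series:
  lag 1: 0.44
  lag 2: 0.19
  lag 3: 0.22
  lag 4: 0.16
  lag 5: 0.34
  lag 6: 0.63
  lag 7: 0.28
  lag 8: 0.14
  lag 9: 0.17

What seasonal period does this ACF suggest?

6

The largest autocorrelation is r_6 = 0.63; the remaining lags stay at or below 0.44. The elevated value at lag 1 (0.44), dropping to 0.19 at lag 2, reflects decaying short-term dependence rather than seasonality.
The dominant spike at lag 6 indicates a seasonal period of 6.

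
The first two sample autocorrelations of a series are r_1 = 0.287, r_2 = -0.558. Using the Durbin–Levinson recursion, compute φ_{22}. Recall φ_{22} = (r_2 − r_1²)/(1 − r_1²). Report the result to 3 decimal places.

φ_{22} = (r_2 − r_1²) / (1 − r_1²)
r_1² = (0.287)² = 0.082369
Numerator = -0.558 − 0.0824 = -0.6404; denominator = 1 − 0.0824 = 0.9176
φ_{22} = -0.6404 / 0.9176 = -0.698

-0.698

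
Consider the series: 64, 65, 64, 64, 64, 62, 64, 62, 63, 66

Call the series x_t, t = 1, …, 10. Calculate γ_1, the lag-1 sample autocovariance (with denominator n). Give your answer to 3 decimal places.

-0.084

Mean x̄ = (64 + 65 + 64 + 64 + 64 + 62 + 64 + 62 + 63 + 66)/10 = 63.8000
Σ_{t=1}^{9}(x_t−x̄)(x_{t+1}−x̄) = -0.8400
γ_1 = -0.8400 / 10 = -0.084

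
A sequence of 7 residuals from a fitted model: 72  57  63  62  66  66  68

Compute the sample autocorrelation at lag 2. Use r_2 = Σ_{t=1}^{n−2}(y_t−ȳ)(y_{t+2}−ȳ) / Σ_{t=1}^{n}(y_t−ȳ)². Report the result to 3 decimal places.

Mean ȳ = (72 + 57 + 63 + 62 + 66 + 66 + 68)/7 = 64.8571
Deviations from mean: 7.1429, -7.8571, -1.8571, -2.8571, 1.1429, 1.1429, 3.1429
Numerator Σ_{t=1}^{5}(y_t−ȳ)(y_{t+2}−ȳ) = 7.3878
Denominator Σ(y_t−ȳ)² = 136.8571
r_2 = 7.3878 / 136.8571 = 0.054

0.054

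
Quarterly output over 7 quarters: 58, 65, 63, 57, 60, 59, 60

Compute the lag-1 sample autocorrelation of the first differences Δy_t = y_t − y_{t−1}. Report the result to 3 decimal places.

First differences Δy: 7, -2, -6, 3, -1, 1
Mean of differences = 0.3333
Numerator Σ(Δy_t−Δȳ)(Δy_{t+1}−Δȳ) = -22.1111
Denominator Σ(Δy_t−Δȳ)² = 99.3333
r_1(Δy) = -22.1111 / 99.3333 = -0.223

-0.223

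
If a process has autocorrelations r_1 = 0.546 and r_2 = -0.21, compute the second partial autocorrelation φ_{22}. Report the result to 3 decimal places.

-0.724

φ_{22} = (r_2 − r_1²) / (1 − r_1²)
r_1² = (0.546)² = 0.298116
Numerator = -0.21 − 0.2981 = -0.5081; denominator = 1 − 0.2981 = 0.7019
φ_{22} = -0.5081 / 0.7019 = -0.724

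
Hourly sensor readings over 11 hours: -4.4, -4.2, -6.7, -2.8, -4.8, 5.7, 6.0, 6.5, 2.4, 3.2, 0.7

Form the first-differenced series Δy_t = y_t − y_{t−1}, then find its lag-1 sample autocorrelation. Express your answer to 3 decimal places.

First differences Δy: 0.2, -2.5, 3.9, -2.0, 10.5, 0.3, 0.5, -4.1, 0.8, -2.5
Mean of differences = 0.5100
Numerator Σ(Δy_t−Δȳ)(Δy_{t+1}−Δȳ) = -47.1141
Denominator Σ(Δy_t−Δȳ)² = 157.1890
r_1(Δy) = -47.1141 / 157.1890 = -0.300

-0.300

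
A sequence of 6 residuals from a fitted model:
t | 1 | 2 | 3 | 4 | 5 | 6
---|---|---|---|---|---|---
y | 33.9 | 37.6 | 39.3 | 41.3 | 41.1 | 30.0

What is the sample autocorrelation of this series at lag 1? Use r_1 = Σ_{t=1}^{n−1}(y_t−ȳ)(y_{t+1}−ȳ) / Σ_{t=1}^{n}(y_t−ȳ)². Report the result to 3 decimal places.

-0.040

Mean ȳ = (33.9 + 37.6 + 39.3 + 41.3 + 41.1 + 30.0)/6 = 37.2000
Deviations from mean: -3.3000, 0.4000, 2.1000, 4.1000, 3.9000, -7.2000
Σ(y_t−ȳ)(y_{t+1}−ȳ) = (-1.3200) + (0.8400) + (8.6100) + (15.9900) + (-28.0800) = -3.9600
Denominator Σ(y_t−ȳ)² = 99.3200
r_1 = -3.9600 / 99.3200 = -0.040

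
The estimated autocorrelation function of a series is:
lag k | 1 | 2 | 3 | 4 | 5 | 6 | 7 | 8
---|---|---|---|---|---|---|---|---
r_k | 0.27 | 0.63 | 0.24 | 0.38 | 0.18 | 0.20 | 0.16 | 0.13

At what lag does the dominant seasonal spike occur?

The largest autocorrelation is r_2 = 0.63, with a weaker echo at lag 4 (0.38); the remaining lags stay at or below 0.27.
The dominant spike at lag 2 indicates a seasonal period of 2.

2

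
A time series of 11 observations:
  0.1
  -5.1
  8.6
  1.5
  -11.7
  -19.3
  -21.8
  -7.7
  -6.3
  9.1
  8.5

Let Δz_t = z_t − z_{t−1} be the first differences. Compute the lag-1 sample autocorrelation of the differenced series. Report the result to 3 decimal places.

First differences Δz: -5.2, 13.7, -7.1, -13.2, -7.6, -2.5, 14.1, 1.4, 15.4, -0.6
Mean of differences = 0.8400
Numerator Σ(Δz_t−Δz̄)(Δz_{t+1}−Δz̄) = 28.7064
Denominator Σ(Δz_t−Δz̄)² = 934.6240
r_1(Δz) = 28.7064 / 934.6240 = 0.031

0.031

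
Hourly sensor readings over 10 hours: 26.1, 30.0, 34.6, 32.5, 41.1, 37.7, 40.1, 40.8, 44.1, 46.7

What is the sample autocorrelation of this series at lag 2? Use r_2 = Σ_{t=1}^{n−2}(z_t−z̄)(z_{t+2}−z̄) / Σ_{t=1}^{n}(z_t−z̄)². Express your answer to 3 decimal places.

0.309

Mean z̄ = (26.1 + 30.0 + 34.6 + 32.5 + 41.1 + 37.7 + 40.1 + 40.8 + 44.1 + 46.7)/10 = 37.3700
Numerator Σ_{t=1}^{8}(z_t−z̄)(z_{t+2}−z̄) = 116.8602
Denominator Σ(z_t−z̄)² = 378.3010
r_2 = 116.8602 / 378.3010 = 0.309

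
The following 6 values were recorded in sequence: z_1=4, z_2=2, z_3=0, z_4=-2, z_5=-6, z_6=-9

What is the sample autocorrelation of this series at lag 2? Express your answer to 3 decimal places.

Mean z̄ = (4 + 2 + 0 − 2 − 6 − 9)/6 = -1.8333
Σ(z_t−z̄)(z_{t+2}−z̄) = (10.6944) + (-0.6389) + (-7.6389) + (1.1944) = 3.6111
Denominator Σ(z_t−z̄)² = 120.8333
r_2 = 3.6111 / 120.8333 = 0.030

0.030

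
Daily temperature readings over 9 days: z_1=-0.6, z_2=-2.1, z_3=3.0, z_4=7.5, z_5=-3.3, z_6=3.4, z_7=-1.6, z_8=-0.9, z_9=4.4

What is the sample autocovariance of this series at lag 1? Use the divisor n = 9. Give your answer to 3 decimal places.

Mean z̄ = (-0.6 − 2.1 + 3.0 + 7.5 − 3.3 + 3.4 − 1.6 − 0.9 + 4.4)/9 = 1.0889
Σ_{t=1}^{8}(z_t−z̄)(z_{t+1}−z̄) = -34.1890
γ_1 = -34.1890 / 9 = -3.799

-3.799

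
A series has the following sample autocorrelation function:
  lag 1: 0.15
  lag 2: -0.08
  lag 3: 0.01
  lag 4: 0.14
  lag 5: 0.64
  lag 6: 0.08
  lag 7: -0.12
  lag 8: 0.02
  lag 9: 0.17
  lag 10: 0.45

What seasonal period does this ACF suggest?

5

The largest autocorrelation is r_5 = 0.64, with a weaker echo at lag 10 (0.45); the remaining lags stay at or below 0.17.
The dominant spike at lag 5 indicates a seasonal period of 5.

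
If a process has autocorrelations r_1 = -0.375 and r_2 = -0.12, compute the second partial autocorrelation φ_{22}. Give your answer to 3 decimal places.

-0.303

φ_{22} = (r_2 − r_1²) / (1 − r_1²)
r_1² = (-0.375)² = 0.140625
Numerator = -0.12 − 0.1406 = -0.2606; denominator = 1 − 0.1406 = 0.8594
φ_{22} = -0.2606 / 0.8594 = -0.303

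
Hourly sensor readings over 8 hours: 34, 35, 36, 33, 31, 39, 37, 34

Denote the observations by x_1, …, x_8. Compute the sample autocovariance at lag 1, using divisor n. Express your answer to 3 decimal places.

-0.486

Mean x̄ = (34 + 35 + 36 + 33 + 31 + 39 + 37 + 34)/8 = 34.8750
Σ_{t=1}^{7}(x_t−x̄)(x_{t+1}−x̄) = -3.8906
γ_1 = -3.8906 / 8 = -0.486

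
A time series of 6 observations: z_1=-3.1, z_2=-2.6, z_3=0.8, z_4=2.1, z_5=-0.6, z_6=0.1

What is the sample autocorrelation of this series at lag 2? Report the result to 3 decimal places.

-0.361

Mean z̄ = (-3.1 − 2.6 + 0.8 + 2.1 − 0.6 + 0.1)/6 = -0.5500
Deviations from mean: -2.5500, -2.0500, 1.3500, 2.6500, -0.0500, 0.6500
Numerator Σ_{t=1}^{4}(z_t−z̄)(z_{t+2}−z̄) = -7.2200
Denominator Σ(z_t−z̄)² = 19.9750
r_2 = -7.2200 / 19.9750 = -0.361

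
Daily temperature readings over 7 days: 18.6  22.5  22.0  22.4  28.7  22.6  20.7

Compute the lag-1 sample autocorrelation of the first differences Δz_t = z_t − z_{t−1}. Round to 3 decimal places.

First differences Δz: 3.9, -0.5, 0.4, 6.3, -6.1, -1.9
Mean of differences = 0.3500
Numerator Σ(Δz_t−Δz̄)(Δz_{t+1}−Δz̄) = -26.6275
Denominator Σ(Δz_t−Δz̄)² = 95.3950
r_1(Δz) = -26.6275 / 95.3950 = -0.279

-0.279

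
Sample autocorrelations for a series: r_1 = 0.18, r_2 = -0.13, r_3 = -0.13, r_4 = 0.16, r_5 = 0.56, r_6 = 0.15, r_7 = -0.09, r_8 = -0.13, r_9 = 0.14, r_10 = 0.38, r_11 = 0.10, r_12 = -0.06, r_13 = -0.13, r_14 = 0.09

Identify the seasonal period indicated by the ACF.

The largest autocorrelation is r_5 = 0.56, with a weaker echo at lag 10 (0.38); the remaining lags stay at or below 0.18.
The dominant spike at lag 5 indicates a seasonal period of 5.

5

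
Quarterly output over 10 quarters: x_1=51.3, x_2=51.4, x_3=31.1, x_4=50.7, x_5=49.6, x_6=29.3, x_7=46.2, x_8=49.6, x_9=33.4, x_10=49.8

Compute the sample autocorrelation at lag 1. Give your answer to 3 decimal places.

Mean x̄ = (51.3 + 51.4 + 31.1 + 50.7 + 49.6 + 29.3 + 46.2 + 49.6 + 33.4 + 49.8)/10 = 44.2400
Numerator Σ_{t=1}^{9}(x_t−x̄)(x_{t+1}−x̄) = -311.0196
Denominator Σ(x_t−x̄)² = 748.4240
r_1 = -311.0196 / 748.4240 = -0.416

-0.416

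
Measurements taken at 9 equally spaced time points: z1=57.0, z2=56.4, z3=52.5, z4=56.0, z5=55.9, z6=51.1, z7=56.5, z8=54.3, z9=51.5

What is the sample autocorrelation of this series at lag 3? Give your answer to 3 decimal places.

Mean z̄ = (57.0 + 56.4 + 52.5 + 56.0 + 55.9 + 51.1 + 56.5 + 54.3 + 51.5)/9 = 54.5778
Σ(z_t−z̄)(z_{t+3}−z̄) = (3.4449) + (2.4094) + (7.2260) + (2.7338) + (-0.3673) + (10.7038) = 26.1507
Denominator Σ(z_t−z̄)² = 42.6156
r_3 = 26.1507 / 42.6156 = 0.614

0.614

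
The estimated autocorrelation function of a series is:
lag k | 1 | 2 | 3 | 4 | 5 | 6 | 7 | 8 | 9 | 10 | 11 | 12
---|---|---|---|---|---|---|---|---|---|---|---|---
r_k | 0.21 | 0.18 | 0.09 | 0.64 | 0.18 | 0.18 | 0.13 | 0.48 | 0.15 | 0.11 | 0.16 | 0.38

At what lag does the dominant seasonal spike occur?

4

The largest autocorrelation is r_4 = 0.64, with weaker echoes at lags 8 (0.48) and 12 (0.38); the remaining lags stay at or below 0.21. The elevated value at lag 1 (0.21), dropping to 0.18 at lag 2, reflects decaying short-term dependence rather than seasonality.
The dominant spike at lag 4 indicates a seasonal period of 4.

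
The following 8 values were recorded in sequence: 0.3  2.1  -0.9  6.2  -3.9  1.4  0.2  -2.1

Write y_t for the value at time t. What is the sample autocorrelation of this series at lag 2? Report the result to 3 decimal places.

Mean ȳ = (0.3 + 2.1 − 0.9 + 6.2 − 3.9 + 1.4 + 0.2 − 2.1)/8 = 0.4125
Deviations from mean: -0.1125, 1.6875, -1.3125, 5.7875, -4.3125, 0.9875, -0.2125, -2.5125
Σ(y_t−ȳ)(y_{t+2}−ȳ) = (0.1477) + (9.7664) + (5.6602) + (5.7152) + (0.9164) + (-2.4811) = 19.7247
Denominator Σ(y_t−ȳ)² = 64.0088
r_2 = 19.7247 / 64.0088 = 0.308

0.308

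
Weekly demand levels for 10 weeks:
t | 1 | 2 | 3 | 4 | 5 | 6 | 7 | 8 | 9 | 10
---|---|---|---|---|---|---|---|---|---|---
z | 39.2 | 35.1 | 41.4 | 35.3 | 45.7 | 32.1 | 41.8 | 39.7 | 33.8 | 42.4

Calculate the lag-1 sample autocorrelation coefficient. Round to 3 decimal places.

-0.760

Mean z̄ = (39.2 + 35.1 + 41.4 + 35.3 + 45.7 + 32.1 + 41.8 + 39.7 + 33.8 + 42.4)/10 = 38.6500
Numerator Σ_{t=1}^{9}(z_t−z̄)(z_{t+1}−z̄) = -131.3275
Denominator Σ(z_t−z̄)² = 172.9050
r_1 = -131.3275 / 172.9050 = -0.760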